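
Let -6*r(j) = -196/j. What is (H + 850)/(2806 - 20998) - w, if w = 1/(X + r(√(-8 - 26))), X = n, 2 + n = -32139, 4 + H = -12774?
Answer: 78557419662049/119806234695010 - 147*I*√34/158055718595 ≈ 0.6557 - 5.4231e-9*I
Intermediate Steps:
H = -12778 (H = -4 - 12774 = -12778)
n = -32141 (n = -2 - 32139 = -32141)
r(j) = 98/(3*j) (r(j) = -(-98)/(3*j) = 98/(3*j))
X = -32141
w = 1/(-32141 - 49*I*√34/51) (w = 1/(-32141 + 98/(3*(√(-8 - 26)))) = 1/(-32141 + 98/(3*(√(-34)))) = 1/(-32141 + 98/(3*((I*√34)))) = 1/(-32141 + 98*(-I*√34/34)/3) = 1/(-32141 - 49*I*√34/51) ≈ -3.1113e-5 + 5.4e-9*I)
(H + 850)/(2806 - 20998) - w = (-12778 + 850)/(2806 - 20998) - (-4917573/158055718595 + 147*I*√34/158055718595) = -11928/(-18192) + (4917573/158055718595 - 147*I*√34/158055718595) = -11928*(-1/18192) + (4917573/158055718595 - 147*I*√34/158055718595) = 497/758 + (4917573/158055718595 - 147*I*√34/158055718595) = 78557419662049/119806234695010 - 147*I*√34/158055718595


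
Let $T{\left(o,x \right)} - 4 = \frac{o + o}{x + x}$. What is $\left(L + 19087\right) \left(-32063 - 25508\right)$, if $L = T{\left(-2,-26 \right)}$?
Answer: $- \frac{14288201064}{13} \approx -1.0991 \cdot 10^{9}$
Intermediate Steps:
$T{\left(o,x \right)} = 4 + \frac{o}{x}$ ($T{\left(o,x \right)} = 4 + \frac{o + o}{x + x} = 4 + \frac{2 o}{2 x} = 4 + 2 o \frac{1}{2 x} = 4 + \frac{o}{x}$)
$L = \frac{53}{13}$ ($L = 4 - \frac{2}{-26} = 4 - - \frac{1}{13} = 4 + \frac{1}{13} = \frac{53}{13} \approx 4.0769$)
$\left(L + 19087\right) \left(-32063 - 25508\right) = \left(\frac{53}{13} + 19087\right) \left(-32063 - 25508\right) = \frac{248184}{13} \left(-57571\right) = - \frac{14288201064}{13}$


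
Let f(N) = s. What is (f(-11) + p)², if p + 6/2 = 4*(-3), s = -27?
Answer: 1764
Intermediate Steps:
f(N) = -27
p = -15 (p = -3 + 4*(-3) = -3 - 12 = -15)
(f(-11) + p)² = (-27 - 15)² = (-42)² = 1764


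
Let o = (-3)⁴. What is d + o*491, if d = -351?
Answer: 39420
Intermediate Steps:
o = 81
d + o*491 = -351 + 81*491 = -351 + 39771 = 39420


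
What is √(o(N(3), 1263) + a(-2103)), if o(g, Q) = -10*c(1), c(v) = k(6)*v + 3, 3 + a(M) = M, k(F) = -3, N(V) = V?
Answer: 9*I*√26 ≈ 45.891*I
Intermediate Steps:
a(M) = -3 + M
c(v) = 3 - 3*v (c(v) = -3*v + 3 = 3 - 3*v)
o(g, Q) = 0 (o(g, Q) = -10*(3 - 3*1) = -10*(3 - 3) = -10*0 = 0)
√(o(N(3), 1263) + a(-2103)) = √(0 + (-3 - 2103)) = √(0 - 2106) = √(-2106) = 9*I*√26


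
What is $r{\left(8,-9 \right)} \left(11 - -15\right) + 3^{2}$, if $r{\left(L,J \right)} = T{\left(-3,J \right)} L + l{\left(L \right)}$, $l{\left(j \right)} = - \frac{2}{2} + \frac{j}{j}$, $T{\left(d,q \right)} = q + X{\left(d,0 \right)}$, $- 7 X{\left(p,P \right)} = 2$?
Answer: $- \frac{13457}{7} \approx -1922.4$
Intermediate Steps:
$X{\left(p,P \right)} = - \frac{2}{7}$ ($X{\left(p,P \right)} = \left(- \frac{1}{7}\right) 2 = - \frac{2}{7}$)
$T{\left(d,q \right)} = - \frac{2}{7} + q$ ($T{\left(d,q \right)} = q - \frac{2}{7} = - \frac{2}{7} + q$)
$l{\left(j \right)} = 0$ ($l{\left(j \right)} = \left(-2\right) \frac{1}{2} + 1 = -1 + 1 = 0$)
$r{\left(L,J \right)} = L \left(- \frac{2}{7} + J\right)$ ($r{\left(L,J \right)} = \left(- \frac{2}{7} + J\right) L + 0 = L \left(- \frac{2}{7} + J\right) + 0 = L \left(- \frac{2}{7} + J\right)$)
$r{\left(8,-9 \right)} \left(11 - -15\right) + 3^{2} = \frac{1}{7} \cdot 8 \left(-2 + 7 \left(-9\right)\right) \left(11 - -15\right) + 3^{2} = \frac{1}{7} \cdot 8 \left(-2 - 63\right) \left(11 + 15\right) + 9 = \frac{1}{7} \cdot 8 \left(-65\right) 26 + 9 = \left(- \frac{520}{7}\right) 26 + 9 = - \frac{13520}{7} + 9 = - \frac{13457}{7}$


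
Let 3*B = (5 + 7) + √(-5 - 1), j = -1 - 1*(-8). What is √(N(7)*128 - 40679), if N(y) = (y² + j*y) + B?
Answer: √(-248607 + 384*I*√6)/3 ≈ 0.31441 + 166.2*I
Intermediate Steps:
j = 7 (j = -1 + 8 = 7)
B = 4 + I*√6/3 (B = ((5 + 7) + √(-5 - 1))/3 = (12 + √(-6))/3 = (12 + I*√6)/3 = 4 + I*√6/3 ≈ 4.0 + 0.8165*I)
N(y) = 4 + y² + 7*y + I*√6/3 (N(y) = (y² + 7*y) + (4 + I*√6/3) = 4 + y² + 7*y + I*√6/3)
√(N(7)*128 - 40679) = √((4 + 7² + 7*7 + I*√6/3)*128 - 40679) = √((4 + 49 + 49 + I*√6/3)*128 - 40679) = √((102 + I*√6/3)*128 - 40679) = √((13056 + 128*I*√6/3) - 40679) = √(-27623 + 128*I*√6/3)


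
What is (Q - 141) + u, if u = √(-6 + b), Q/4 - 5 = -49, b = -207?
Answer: -317 + I*√213 ≈ -317.0 + 14.595*I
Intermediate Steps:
Q = -176 (Q = 20 + 4*(-49) = 20 - 196 = -176)
u = I*√213 (u = √(-6 - 207) = √(-213) = I*√213 ≈ 14.595*I)
(Q - 141) + u = (-176 - 141) + I*√213 = -317 + I*√213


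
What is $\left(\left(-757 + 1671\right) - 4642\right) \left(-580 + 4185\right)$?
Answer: $-13439440$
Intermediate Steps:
$\left(\left(-757 + 1671\right) - 4642\right) \left(-580 + 4185\right) = \left(914 - 4642\right) 3605 = \left(-3728\right) 3605 = -13439440$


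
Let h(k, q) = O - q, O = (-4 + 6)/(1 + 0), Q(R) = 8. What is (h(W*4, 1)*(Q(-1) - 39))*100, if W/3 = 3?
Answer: -3100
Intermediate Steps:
W = 9 (W = 3*3 = 9)
O = 2 (O = 2/1 = 2*1 = 2)
h(k, q) = 2 - q
(h(W*4, 1)*(Q(-1) - 39))*100 = ((2 - 1*1)*(8 - 39))*100 = ((2 - 1)*(-31))*100 = (1*(-31))*100 = -31*100 = -3100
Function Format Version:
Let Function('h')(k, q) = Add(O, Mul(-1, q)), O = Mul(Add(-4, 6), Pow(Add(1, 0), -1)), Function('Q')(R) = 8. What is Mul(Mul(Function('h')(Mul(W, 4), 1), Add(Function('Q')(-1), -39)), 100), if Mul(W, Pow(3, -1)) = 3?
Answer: -3100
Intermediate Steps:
W = 9 (W = Mul(3, 3) = 9)
O = 2 (O = Mul(2, Pow(1, -1)) = Mul(2, 1) = 2)
Function('h')(k, q) = Add(2, Mul(-1, q))
Mul(Mul(Function('h')(Mul(W, 4), 1), Add(Function('Q')(-1), -39)), 100) = Mul(Mul(Add(2, Mul(-1, 1)), Add(8, -39)), 100) = Mul(Mul(Add(2, -1), -31), 100) = Mul(Mul(1, -31), 100) = Mul(-31, 100) = -3100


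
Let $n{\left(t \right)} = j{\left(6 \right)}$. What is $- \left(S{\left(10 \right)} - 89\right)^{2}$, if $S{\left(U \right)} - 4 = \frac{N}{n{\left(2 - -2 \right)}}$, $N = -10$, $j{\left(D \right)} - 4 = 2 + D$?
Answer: $- \frac{265225}{36} \approx -7367.4$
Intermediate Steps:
$j{\left(D \right)} = 6 + D$ ($j{\left(D \right)} = 4 + \left(2 + D\right) = 6 + D$)
$n{\left(t \right)} = 12$ ($n{\left(t \right)} = 6 + 6 = 12$)
$S{\left(U \right)} = \frac{19}{6}$ ($S{\left(U \right)} = 4 - \frac{10}{12} = 4 - \frac{5}{6} = \frac{19}{6}$)
$- \left(S{\left(10 \right)} - 89\right)^{2} = - \left(\frac{19}{6} - 89\right)^{2} = - \left(- \frac{515}{6}\right)^{2} = \left(-1\right) \frac{265225}{36} = - \frac{265225}{36}$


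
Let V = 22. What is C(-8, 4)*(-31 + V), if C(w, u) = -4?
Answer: 36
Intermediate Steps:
C(-8, 4)*(-31 + V) = -4*(-31 + 22) = -4*(-9) = 36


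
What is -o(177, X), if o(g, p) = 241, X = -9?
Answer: -241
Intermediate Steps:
-o(177, X) = -1*241 = -241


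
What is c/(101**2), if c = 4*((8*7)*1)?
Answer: 224/10201 ≈ 0.021959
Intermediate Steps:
c = 224 (c = 4*(56*1) = 4*56 = 224)
c/(101**2) = 224/(101**2) = 224/10201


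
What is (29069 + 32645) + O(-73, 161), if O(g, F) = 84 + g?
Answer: 61725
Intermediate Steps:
(29069 + 32645) + O(-73, 161) = (29069 + 32645) + (84 - 73) = 61714 + 11 = 61725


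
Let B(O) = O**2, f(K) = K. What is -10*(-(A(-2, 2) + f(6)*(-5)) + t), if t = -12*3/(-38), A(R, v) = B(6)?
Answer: 960/19 ≈ 50.526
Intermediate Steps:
A(R, v) = 36 (A(R, v) = 6**2 = 36)
t = 18/19 (t = -36*(-1/38) = 18/19 ≈ 0.94737)
-10*(-(A(-2, 2) + f(6)*(-5)) + t) = -10*(-(36 + 6*(-5)) + 18/19) = -10*(-(36 - 30) + 18/19) = -10*(-1*6 + 18/19) = -10*(-6 + 18/19) = -10*(-96/19) = 960/19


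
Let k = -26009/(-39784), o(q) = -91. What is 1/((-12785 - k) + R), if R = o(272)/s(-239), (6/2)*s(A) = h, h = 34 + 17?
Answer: -676328/8650915977 ≈ -7.8180e-5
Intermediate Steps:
k = 26009/39784 (k = -26009*(-1/39784) = 26009/39784 ≈ 0.65376)
h = 51
s(A) = 17 (s(A) = (⅓)*51 = 17)
R = -91/17 ≈ -5.3529
1/((-12785 - k) + R) = 1/((-12785 - 1*26009/39784) - 91/17) = 1/((-12785 - 26009/39784) - 91/17) = 1/(-508664449/39784 - 91/17) = 1/(-8650915977/676328) = -676328/8650915977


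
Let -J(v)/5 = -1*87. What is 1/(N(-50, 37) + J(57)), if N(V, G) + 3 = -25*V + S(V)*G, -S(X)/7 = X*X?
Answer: -1/645818 ≈ -1.5484e-6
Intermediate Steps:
S(X) = -7*X² (S(X) = -7*X*X = -7*X²)
N(V, G) = -3 - 25*V - 7*G*V² (N(V, G) = -3 + (-25*V + (-7*V²)*G) = -3 + (-25*V - 7*G*V²) = -3 - 25*V - 7*G*V²)
J(v) = 435 (J(v) = -(-5)*87 = -5*(-87) = 435)
1/(N(-50, 37) + J(57)) = 1/((-3 - 25*(-50) - 7*37*(-50)²) + 435) = 1/((-3 + 1250 - 7*37*2500) + 435) = 1/((-3 + 1250 - 647500) + 435) = 1/(-646253 + 435) = 1/(-645818) = -1/645818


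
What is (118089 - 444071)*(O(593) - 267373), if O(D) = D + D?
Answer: 86772170634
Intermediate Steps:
O(D) = 2*D
(118089 - 444071)*(O(593) - 267373) = (118089 - 444071)*(2*593 - 267373) = -325982*(1186 - 267373) = -325982*(-266187) = 86772170634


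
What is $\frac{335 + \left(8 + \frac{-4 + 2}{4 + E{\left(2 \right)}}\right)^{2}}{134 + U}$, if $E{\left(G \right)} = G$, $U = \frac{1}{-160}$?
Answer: $\frac{567040}{192951} \approx 2.9388$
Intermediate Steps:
$U = - \frac{1}{160} \approx -0.00625$
$\frac{335 + \left(8 + \frac{-4 + 2}{4 + E{\left(2 \right)}}\right)^{2}}{134 + U} = \frac{335 + \left(8 + \frac{-4 + 2}{4 + 2}\right)^{2}}{134 - \frac{1}{160}} = \frac{335 + \left(8 - \frac{2}{6}\right)^{2}}{\frac{21439}{160}} = \left(335 + \left(8 - \frac{1}{3}\right)^{2}\right) \frac{160}{21439} = \left(335 + \left(\frac{23}{3}\right)^{2}\right) \frac{160}{21439} = \left(335 + \frac{529}{9}\right) \frac{160}{21439} = \frac{3544}{9} \cdot \frac{160}{21439} = \frac{567040}{192951}$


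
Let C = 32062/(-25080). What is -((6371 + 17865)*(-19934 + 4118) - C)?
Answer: 4806789847009/12540 ≈ 3.8332e+8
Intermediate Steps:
C = -16031/12540 (C = 32062*(-1/25080) = -16031/12540 ≈ -1.2784)
-((6371 + 17865)*(-19934 + 4118) - C) = -((6371 + 17865)*(-19934 + 4118) - 1*(-16031/12540)) = -(24236*(-15816) + 16031/12540) = -(-383316576 + 16031/12540) = -1*(-4806789847009/12540) = 4806789847009/12540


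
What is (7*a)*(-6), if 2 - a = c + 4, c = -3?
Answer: -42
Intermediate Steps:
a = 1 (a = 2 - (-3 + 4) = 2 - 1*1 = 2 - 1 = 1)
(7*a)*(-6) = (7*1)*(-6) = 7*(-6) = -42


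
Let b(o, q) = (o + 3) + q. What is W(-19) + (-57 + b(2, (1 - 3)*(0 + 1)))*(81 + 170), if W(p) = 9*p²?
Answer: -10305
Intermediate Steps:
b(o, q) = 3 + o + q (b(o, q) = (3 + o) + q = 3 + o + q)
W(-19) + (-57 + b(2, (1 - 3)*(0 + 1)))*(81 + 170) = 9*(-19)² + (-57 + (3 + 2 + (1 - 3)*(0 + 1)))*(81 + 170) = 9*361 + (-57 + (3 + 2 - 2*1))*251 = 3249 + (-57 + (3 + 2 - 2))*251 = 3249 + (-57 + 3)*251 = 3249 - 54*251 = 3249 - 13554 = -10305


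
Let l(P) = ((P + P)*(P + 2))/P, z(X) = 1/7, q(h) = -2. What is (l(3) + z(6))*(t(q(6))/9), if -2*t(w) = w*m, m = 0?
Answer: 0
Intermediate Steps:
z(X) = 1/7
t(w) = 0 (t(w) = -w*0/2 = -1/2*0 = 0)
l(P) = 4 + 2*P (l(P) = ((2*P)*(2 + P))/P = (2*P*(2 + P))/P = 4 + 2*P)
(l(3) + z(6))*(t(q(6))/9) = ((4 + 2*3) + 1/7)*(0/9) = ((4 + 6) + 1/7)*(0*(1/9)) = (10 + 1/7)*0 = (71/7)*0 = 0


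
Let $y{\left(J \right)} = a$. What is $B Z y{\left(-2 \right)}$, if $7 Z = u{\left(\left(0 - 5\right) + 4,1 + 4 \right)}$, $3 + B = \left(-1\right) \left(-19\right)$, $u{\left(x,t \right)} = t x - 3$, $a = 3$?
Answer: $- \frac{384}{7} \approx -54.857$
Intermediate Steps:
$u{\left(x,t \right)} = -3 + t x$
$y{\left(J \right)} = 3$
$B = 16$ ($B = -3 - -19 = -3 + 19 = 16$)
$Z = - \frac{8}{7}$ ($Z = \frac{-3 + \left(1 + 4\right) \left(\left(0 - 5\right) + 4\right)}{7} = \frac{-3 + 5 \left(-5 + 4\right)}{7} = \frac{-3 + 5 \left(-1\right)}{7} = \frac{-3 - 5}{7} = \frac{1}{7} \left(-8\right) = - \frac{8}{7} \approx -1.1429$)
$B Z y{\left(-2 \right)} = 16 \left(- \frac{8}{7}\right) 3 = \left(- \frac{128}{7}\right) 3 = - \frac{384}{7}$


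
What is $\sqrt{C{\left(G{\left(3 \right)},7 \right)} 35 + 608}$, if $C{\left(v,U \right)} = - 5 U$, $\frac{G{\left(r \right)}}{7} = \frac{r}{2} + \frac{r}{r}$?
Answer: $i \sqrt{617} \approx 24.839 i$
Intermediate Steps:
$G{\left(r \right)} = 7 + \frac{7 r}{2}$ ($G{\left(r \right)} = 7 \left(\frac{r}{2} + \frac{r}{r}\right) = 7 \left(r \frac{1}{2} + 1\right) = 7 \left(\frac{r}{2} + 1\right) = 7 \left(1 + \frac{r}{2}\right) = 7 + \frac{7 r}{2}$)
$\sqrt{C{\left(G{\left(3 \right)},7 \right)} 35 + 608} = \sqrt{\left(-5\right) 7 \cdot 35 + 608} = \sqrt{\left(-35\right) 35 + 608} = \sqrt{-1225 + 608} = \sqrt{-617} = i \sqrt{617}$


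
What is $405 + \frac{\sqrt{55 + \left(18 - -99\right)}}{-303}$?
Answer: $405 - \frac{2 \sqrt{43}}{303} \approx 404.96$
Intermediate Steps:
$405 + \frac{\sqrt{55 + \left(18 - -99\right)}}{-303} = 405 + \sqrt{55 + \left(18 + 99\right)} \left(- \frac{1}{303}\right) = 405 + \sqrt{55 + 117} \left(- \frac{1}{303}\right) = 405 + \sqrt{172} \left(- \frac{1}{303}\right) = 405 + 2 \sqrt{43} \left(- \frac{1}{303}\right) = 405 - \frac{2 \sqrt{43}}{303}$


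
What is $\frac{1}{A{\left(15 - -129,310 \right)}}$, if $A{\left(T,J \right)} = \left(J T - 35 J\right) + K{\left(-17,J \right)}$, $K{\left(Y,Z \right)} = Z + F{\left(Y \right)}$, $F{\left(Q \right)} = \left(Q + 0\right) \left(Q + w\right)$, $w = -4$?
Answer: $\frac{1}{34457} \approx 2.9022 \cdot 10^{-5}$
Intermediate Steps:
$F{\left(Q \right)} = Q \left(-4 + Q\right)$ ($F{\left(Q \right)} = \left(Q + 0\right) \left(Q - 4\right) = Q \left(-4 + Q\right)$)
$K{\left(Y,Z \right)} = Z + Y \left(-4 + Y\right)$
$A{\left(T,J \right)} = 357 - 34 J + J T$ ($A{\left(T,J \right)} = \left(J T - 35 J\right) + \left(J - 17 \left(-4 - 17\right)\right) = \left(- 35 J + J T\right) + \left(J - -357\right) = \left(- 35 J + J T\right) + \left(J + 357\right) = \left(- 35 J + J T\right) + \left(357 + J\right) = 357 - 34 J + J T$)
$\frac{1}{A{\left(15 - -129,310 \right)}} = \frac{1}{357 - 10540 + 310 \left(15 - -129\right)} = \frac{1}{357 - 10540 + 310 \left(15 + 129\right)} = \frac{1}{357 - 10540 + 310 \cdot 144} = \frac{1}{357 - 10540 + 44640} = \frac{1}{34457}$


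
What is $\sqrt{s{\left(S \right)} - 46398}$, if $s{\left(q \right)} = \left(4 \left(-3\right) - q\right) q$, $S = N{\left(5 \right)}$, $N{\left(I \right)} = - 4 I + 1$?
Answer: $i \sqrt{46531} \approx 215.71 i$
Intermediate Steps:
$N{\left(I \right)} = 1 - 4 I$
$S = -19$ ($S = 1 - 20 = -19$)
$s{\left(q \right)} = q \left(-12 - q\right)$ ($s{\left(q \right)} = \left(-12 - q\right) q = q \left(-12 - q\right)$)
$\sqrt{s{\left(S \right)} - 46398} = \sqrt{\left(-1\right) \left(-19\right) \left(12 - 19\right) - 46398} = \sqrt{\left(-1\right) \left(-19\right) \left(-7\right) - 46398} = \sqrt{-133 - 46398} = \sqrt{-46531} = i \sqrt{46531}$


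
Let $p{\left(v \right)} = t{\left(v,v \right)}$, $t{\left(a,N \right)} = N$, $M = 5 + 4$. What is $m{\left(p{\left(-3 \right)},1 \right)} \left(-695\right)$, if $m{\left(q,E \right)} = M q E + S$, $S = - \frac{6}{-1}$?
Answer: $14595$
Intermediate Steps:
$S = 6$ ($S = \left(-6\right) \left(-1\right) = 6$)
$M = 9$
$p{\left(v \right)} = v$
$m{\left(q,E \right)} = 6 + 9 E q$ ($m{\left(q,E \right)} = 9 q E + 6 = 9 E q + 6 = 6 + 9 E q$)
$m{\left(p{\left(-3 \right)},1 \right)} \left(-695\right) = \left(6 + 9 \cdot 1 \left(-3\right)\right) \left(-695\right) = \left(6 - 27\right) \left(-695\right) = \left(-21\right) \left(-695\right) = 14595$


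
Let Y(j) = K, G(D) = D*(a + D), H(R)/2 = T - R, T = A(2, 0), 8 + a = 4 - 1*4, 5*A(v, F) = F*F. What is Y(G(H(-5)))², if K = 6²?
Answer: 1296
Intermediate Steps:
A(v, F) = F²/5 (A(v, F) = (F*F)/5 = F²/5)
a = -8 (a = -8 + (4 - 1*4) = -8 + (4 - 4) = -8 + 0 = -8)
K = 36
T = 0 (T = (⅕)*0² = (⅕)*0 = 0)
H(R) = -2*R (H(R) = 2*(0 - R) = 2*(-R) = -2*R)
G(D) = D*(-8 + D)
Y(j) = 36
Y(G(H(-5)))² = 36² = 1296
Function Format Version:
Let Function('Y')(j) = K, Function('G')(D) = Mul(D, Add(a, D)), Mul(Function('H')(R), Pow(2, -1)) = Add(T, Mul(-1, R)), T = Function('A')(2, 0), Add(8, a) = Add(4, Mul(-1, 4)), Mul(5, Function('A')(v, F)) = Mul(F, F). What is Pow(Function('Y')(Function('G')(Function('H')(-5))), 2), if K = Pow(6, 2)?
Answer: 1296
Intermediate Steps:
Function('A')(v, F) = Mul(Rational(1, 5), Pow(F, 2)) (Function('A')(v, F) = Mul(Rational(1, 5), Mul(F, F)) = Mul(Rational(1, 5), Pow(F, 2)))
a = -8 (a = Add(-8, Add(4, Mul(-1, 4))) = Add(-8, Add(4, -4)) = Add(-8, 0) = -8)
K = 36
T = 0 (T = Mul(Rational(1, 5), Pow(0, 2)) = Mul(Rational(1, 5), 0) = 0)
Function('H')(R) = Mul(-2, R) (Function('H')(R) = Mul(2, Add(0, Mul(-1, R))) = Mul(2, Mul(-1, R)) = Mul(-2, R))
Function('G')(D) = Mul(D, Add(-8, D))
Function('Y')(j) = 36
Pow(Function('Y')(Function('G')(Function('H')(-5))), 2) = Pow(36, 2) = 1296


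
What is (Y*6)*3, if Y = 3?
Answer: 54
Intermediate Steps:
(Y*6)*3 = (3*6)*3 = 18*3 = 54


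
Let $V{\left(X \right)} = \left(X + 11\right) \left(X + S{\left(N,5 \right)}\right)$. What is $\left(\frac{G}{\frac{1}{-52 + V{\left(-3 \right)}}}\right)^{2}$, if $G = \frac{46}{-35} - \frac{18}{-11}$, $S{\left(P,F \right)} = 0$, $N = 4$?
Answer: $\frac{88811776}{148225} \approx 599.17$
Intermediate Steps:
$V{\left(X \right)} = X \left(11 + X\right)$ ($V{\left(X \right)} = \left(X + 11\right) \left(X + 0\right) = \left(11 + X\right) X = X \left(11 + X\right)$)
$G = \frac{124}{385}$ ($G = 46 \left(- \frac{1}{35}\right) - - \frac{18}{11} = - \frac{46}{35} + \frac{18}{11} = \frac{124}{385} \approx 0.32208$)
$\left(\frac{G}{\frac{1}{-52 + V{\left(-3 \right)}}}\right)^{2} = \left(\frac{124}{385 \frac{1}{-52 - 3 \left(11 - 3\right)}}\right)^{2} = \left(\frac{124}{385 \frac{1}{-52 - 24}}\right)^{2} = \left(\frac{124}{385 \frac{1}{-76}}\right)^{2} = \left(\frac{124}{385 \left(- \frac{1}{76}\right)}\right)^{2} = \left(\frac{124}{385} \left(-76\right)\right)^{2} = \left(- \frac{9424}{385}\right)^{2} = \frac{88811776}{148225}$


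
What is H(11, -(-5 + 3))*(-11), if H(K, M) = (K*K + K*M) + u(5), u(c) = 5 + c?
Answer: -1683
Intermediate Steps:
H(K, M) = 10 + K² + K*M (H(K, M) = (K*K + K*M) + (5 + 5) = (K² + K*M) + 10 = 10 + K² + K*M)
H(11, -(-5 + 3))*(-11) = (10 + 11² + 11*(-(-5 + 3)))*(-11) = (10 + 121 + 11*(-1*(-2)))*(-11) = (10 + 121 + 11*2)*(-11) = (10 + 121 + 22)*(-11) = 153*(-11) = -1683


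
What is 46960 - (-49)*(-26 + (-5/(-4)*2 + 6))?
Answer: 92205/2 ≈ 46103.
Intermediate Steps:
46960 - (-49)*(-26 + (-5/(-4)*2 + 6)) = 46960 - (-49)*(-26 + (-5*(-1/4)*2 + 6)) = 46960 - (-49)*(-26 + ((5/4)*2 + 6)) = 46960 - (-49)*(-26 + (5/2 + 6)) = 46960 - (-49)*(-26 + 17/2) = 46960 - (-49)*(-35)/2 = 46960 - 1*1715/2 = 46960 - 1715/2 = 92205/2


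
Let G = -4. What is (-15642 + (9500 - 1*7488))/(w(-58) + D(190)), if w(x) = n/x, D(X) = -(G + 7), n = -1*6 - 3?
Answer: 158108/33 ≈ 4791.1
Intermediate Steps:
n = -9 (n = -6 - 3 = -9)
D(X) = -3 (D(X) = -(-4 + 7) = -1*3 = -3)
w(x) = -9/x
(-15642 + (9500 - 1*7488))/(w(-58) + D(190)) = (-15642 + (9500 - 1*7488))/(-9/(-58) - 3) = (-15642 + (9500 - 7488))/(-9*(-1/58) - 3) = (-15642 + 2012)/(9/58 - 3) = -13630/(-165/58) = -13630*(-58/165) = 158108/33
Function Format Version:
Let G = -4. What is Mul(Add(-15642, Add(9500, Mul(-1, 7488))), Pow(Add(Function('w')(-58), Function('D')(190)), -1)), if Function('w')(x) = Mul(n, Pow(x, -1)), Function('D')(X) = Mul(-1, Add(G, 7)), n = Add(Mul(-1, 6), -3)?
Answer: Rational(158108, 33) ≈ 4791.1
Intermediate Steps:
n = -9 (n = Add(-6, -3) = -9)
Function('D')(X) = -3 (Function('D')(X) = Mul(-1, Add(-4, 7)) = Mul(-1, 3) = -3)
Function('w')(x) = Mul(-9, Pow(x, -1))
Mul(Add(-15642, Add(9500, Mul(-1, 7488))), Pow(Add(Function('w')(-58), Function('D')(190)), -1)) = Mul(Add(-15642, Add(9500, Mul(-1, 7488))), Pow(Add(Mul(-9, Pow(-58, -1)), -3), -1)) = Mul(Add(-15642, Add(9500, -7488)), Pow(Add(Mul(-9, Rational(-1, 58)), -3), -1)) = Mul(Add(-15642, 2012), Pow(Add(Rational(9, 58), -3), -1)) = Mul(-13630, Pow(Rational(-165, 58), -1)) = Mul(-13630, Rational(-58, 165)) = Rational(158108, 33)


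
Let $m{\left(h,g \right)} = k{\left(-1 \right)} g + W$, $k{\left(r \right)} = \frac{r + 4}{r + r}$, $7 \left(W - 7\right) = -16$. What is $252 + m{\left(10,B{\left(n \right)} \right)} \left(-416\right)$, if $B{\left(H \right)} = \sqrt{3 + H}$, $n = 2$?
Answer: $- \frac{11964}{7} + 624 \sqrt{5} \approx -313.84$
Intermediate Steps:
$W = \frac{33}{7}$ ($W = 7 + \frac{1}{7} \left(-16\right) = 7 - \frac{16}{7} = \frac{33}{7} \approx 4.7143$)
$k{\left(r \right)} = \frac{4 + r}{2 r}$
$m{\left(h,g \right)} = \frac{33}{7} - \frac{3 g}{2}$ ($m{\left(h,g \right)} = \frac{4 - 1}{2 \left(-1\right)} g + \frac{33}{7} = \frac{1}{2} \left(-1\right) 3 g + \frac{33}{7} = - \frac{3 g}{2} + \frac{33}{7} = \frac{33}{7} - \frac{3 g}{2}$)
$252 + m{\left(10,B{\left(n \right)} \right)} \left(-416\right) = 252 + \left(\frac{33}{7} - \frac{3 \sqrt{3 + 2}}{2}\right) \left(-416\right) = 252 + \left(\frac{33}{7} - \frac{3 \sqrt{5}}{2}\right) \left(-416\right) = 252 - \left(\frac{13728}{7} - 624 \sqrt{5}\right) = - \frac{11964}{7} + 624 \sqrt{5}$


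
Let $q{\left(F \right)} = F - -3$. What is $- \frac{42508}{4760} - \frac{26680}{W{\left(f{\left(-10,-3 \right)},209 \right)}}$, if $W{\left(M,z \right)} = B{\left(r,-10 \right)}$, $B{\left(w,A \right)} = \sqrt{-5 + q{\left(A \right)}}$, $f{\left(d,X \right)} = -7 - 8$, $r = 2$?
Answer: $- \frac{10627}{1190} + \frac{13340 i \sqrt{3}}{3} \approx -8.9303 + 7701.9 i$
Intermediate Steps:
$q{\left(F \right)} = 3 + F$ ($q{\left(F \right)} = F + 3 = 3 + F$)
$f{\left(d,X \right)} = -15$ ($f{\left(d,X \right)} = -7 - 8 = -15$)
$B{\left(w,A \right)} = \sqrt{-2 + A}$ ($B{\left(w,A \right)} = \sqrt{-5 + \left(3 + A\right)} = \sqrt{-2 + A}$)
$W{\left(M,z \right)} = 2 i \sqrt{3}$ ($W{\left(M,z \right)} = \sqrt{-2 - 10} = \sqrt{-12} = 2 i \sqrt{3}$)
$- \frac{42508}{4760} - \frac{26680}{W{\left(f{\left(-10,-3 \right)},209 \right)}} = - \frac{42508}{4760} - \frac{26680}{2 i \sqrt{3}} = \left(-42508\right) \frac{1}{4760} - 26680 \left(- \frac{i \sqrt{3}}{6}\right) = - \frac{10627}{1190} + \frac{13340 i \sqrt{3}}{3}$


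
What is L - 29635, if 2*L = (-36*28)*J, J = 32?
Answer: -45763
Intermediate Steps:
L = -16128 (L = (-36*28*32)/2 = (-1008*32)/2 = (½)*(-32256) = -16128)
L - 29635 = -16128 - 29635 = -45763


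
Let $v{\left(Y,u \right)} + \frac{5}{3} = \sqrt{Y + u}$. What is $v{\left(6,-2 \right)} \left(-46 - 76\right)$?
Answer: $- \frac{122}{3} \approx -40.667$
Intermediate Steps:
$v{\left(Y,u \right)} = - \frac{5}{3} + \sqrt{Y + u}$
$v{\left(6,-2 \right)} \left(-46 - 76\right) = \left(- \frac{5}{3} + \sqrt{6 - 2}\right) \left(-46 - 76\right) = \left(- \frac{5}{3} + \sqrt{4}\right) \left(-122\right) = \left(- \frac{5}{3} + 2\right) \left(-122\right) = \frac{1}{3} \left(-122\right) = - \frac{122}{3}$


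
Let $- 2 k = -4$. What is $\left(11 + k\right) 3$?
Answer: $39$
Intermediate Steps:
$k = 2$ ($k = \left(- \frac{1}{2}\right) \left(-4\right) = 2$)
$\left(11 + k\right) 3 = \left(11 + 2\right) 3 = 13 \cdot 3 = 39$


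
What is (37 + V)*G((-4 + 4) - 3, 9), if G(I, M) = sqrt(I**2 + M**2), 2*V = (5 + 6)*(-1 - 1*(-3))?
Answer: 144*sqrt(10) ≈ 455.37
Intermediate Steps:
V = 11 (V = ((5 + 6)*(-1 - 1*(-3)))/2 = (11*(-1 + 3))/2 = (11*2)/2 = (1/2)*22 = 11)
(37 + V)*G((-4 + 4) - 3, 9) = (37 + 11)*sqrt(((-4 + 4) - 3)**2 + 9**2) = 48*sqrt((0 - 3)**2 + 81) = 48*sqrt((-3)**2 + 81) = 48*sqrt(9 + 81) = 48*sqrt(90) = 48*(3*sqrt(10)) = 144*sqrt(10)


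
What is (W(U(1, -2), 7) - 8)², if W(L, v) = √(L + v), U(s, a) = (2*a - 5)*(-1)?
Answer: 16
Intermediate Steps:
U(s, a) = 5 - 2*a (U(s, a) = (-5 + 2*a)*(-1) = 5 - 2*a)
(W(U(1, -2), 7) - 8)² = (√((5 - 2*(-2)) + 7) - 8)² = (√((5 + 4) + 7) - 8)² = (√(9 + 7) - 8)² = (√16 - 8)² = (4 - 8)² = (-4)² = 16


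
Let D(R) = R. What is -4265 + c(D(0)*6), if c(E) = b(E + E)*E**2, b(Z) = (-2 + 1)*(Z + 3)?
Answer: -4265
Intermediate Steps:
b(Z) = -3 - Z (b(Z) = -(3 + Z) = -3 - Z)
c(E) = E**2*(-3 - 2*E) (c(E) = (-3 - (E + E))*E**2 = (-3 - 2*E)*E**2 = E**2*(-3 - 2*E))
-4265 + c(D(0)*6) = -4265 + (0*6)**2*(-3 - 0*6) = -4265 + 0**2*(-3 - 2*0) = -4265 + 0*(-3 + 0) = -4265 + 0*(-3) = -4265 + 0 = -4265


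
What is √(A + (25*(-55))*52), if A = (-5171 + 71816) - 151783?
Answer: 17*I*√542 ≈ 395.78*I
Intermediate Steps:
A = -85138 (A = 66645 - 151783 = -85138)
√(A + (25*(-55))*52) = √(-85138 + (25*(-55))*52) = √(-85138 - 1375*52) = √(-85138 - 71500) = √(-156638) = 17*I*√542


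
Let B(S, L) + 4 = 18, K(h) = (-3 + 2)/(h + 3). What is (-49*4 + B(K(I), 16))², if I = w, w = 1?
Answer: 33124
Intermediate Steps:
I = 1
K(h) = -1/(3 + h)
B(S, L) = 14 (B(S, L) = -4 + 18 = 14)
(-49*4 + B(K(I), 16))² = (-49*4 + 14)² = (-196 + 14)² = (-182)² = 33124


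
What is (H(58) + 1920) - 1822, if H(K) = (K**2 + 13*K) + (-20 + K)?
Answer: 4254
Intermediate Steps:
H(K) = -20 + K**2 + 14*K
(H(58) + 1920) - 1822 = ((-20 + 58**2 + 14*58) + 1920) - 1822 = ((-20 + 3364 + 812) + 1920) - 1822 = (4156 + 1920) - 1822 = 6076 - 1822 = 4254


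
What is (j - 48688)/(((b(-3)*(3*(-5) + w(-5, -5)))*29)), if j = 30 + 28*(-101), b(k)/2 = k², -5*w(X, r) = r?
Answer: 8581/1218 ≈ 7.0452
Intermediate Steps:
w(X, r) = -r/5
b(k) = 2*k²
j = -2798 (j = 30 - 2828 = -2798)
(j - 48688)/(((b(-3)*(3*(-5) + w(-5, -5)))*29)) = (-2798 - 48688)/((((2*(-3)²)*(3*(-5) - ⅕*(-5)))*29)) = -51486*1/(522*(-15 + 1)) = -51486/((18*(-14))*29) = -51486/((-252*29)) = -51486/(-7308) = -51486*(-1/7308) = 8581/1218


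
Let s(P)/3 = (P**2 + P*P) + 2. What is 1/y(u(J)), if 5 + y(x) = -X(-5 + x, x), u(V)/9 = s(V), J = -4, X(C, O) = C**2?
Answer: -1/833574 ≈ -1.1997e-6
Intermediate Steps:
s(P) = 6 + 6*P**2 (s(P) = 3*((P**2 + P*P) + 2) = 3*((P**2 + P**2) + 2) = 3*(2*P**2 + 2) = 3*(2 + 2*P**2) = 6 + 6*P**2)
u(V) = 54 + 54*V**2 (u(V) = 9*(6 + 6*V**2) = 54 + 54*V**2)
y(x) = -5 - (-5 + x)**2
1/y(u(J)) = 1/(-5 - (-5 + (54 + 54*(-4)**2))**2) = 1/(-5 - (-5 + (54 + 54*16))**2) = 1/(-5 - (-5 + (54 + 864))**2) = 1/(-5 - (-5 + 918)**2) = 1/(-5 - 1*913**2) = 1/(-5 - 1*833569) = 1/(-5 - 833569) = 1/(-833574) = -1/833574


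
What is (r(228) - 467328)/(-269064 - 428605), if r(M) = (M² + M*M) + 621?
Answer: 362739/697669 ≈ 0.51993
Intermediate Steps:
r(M) = 621 + 2*M² (r(M) = (M² + M²) + 621 = 2*M² + 621 = 621 + 2*M²)
(r(228) - 467328)/(-269064 - 428605) = ((621 + 2*228²) - 467328)/(-269064 - 428605) = ((621 + 2*51984) - 467328)/(-697669) = ((621 + 103968) - 467328)*(-1/697669) = (104589 - 467328)*(-1/697669) = -362739*(-1/697669) = 362739/697669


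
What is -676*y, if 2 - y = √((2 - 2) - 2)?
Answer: -1352 + 676*I*√2 ≈ -1352.0 + 956.01*I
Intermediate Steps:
y = 2 - I*√2 (y = 2 - √((2 - 2) - 2) = 2 - √(0 - 2) = 2 - √(-2) = 2 - I*√2 ≈ 2.0 - 1.4142*I)
-676*y = -676*(2 - I*√2) = -1352 + 676*I*√2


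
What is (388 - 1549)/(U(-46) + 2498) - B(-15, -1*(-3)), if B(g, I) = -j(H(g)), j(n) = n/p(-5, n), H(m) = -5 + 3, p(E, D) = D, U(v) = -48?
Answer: 1289/2450 ≈ 0.52612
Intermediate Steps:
H(m) = -2
j(n) = 1 (j(n) = n/n = 1)
B(g, I) = -1 (B(g, I) = -1*1 = -1)
(388 - 1549)/(U(-46) + 2498) - B(-15, -1*(-3)) = (388 - 1549)/(-48 + 2498) - 1*(-1) = -1161/2450 + 1 = 1289/2450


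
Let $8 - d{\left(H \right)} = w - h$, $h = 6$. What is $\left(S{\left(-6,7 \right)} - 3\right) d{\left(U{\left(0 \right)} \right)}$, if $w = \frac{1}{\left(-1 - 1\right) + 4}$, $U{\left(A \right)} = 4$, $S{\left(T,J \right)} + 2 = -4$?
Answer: $- \frac{243}{2} \approx -121.5$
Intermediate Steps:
$S{\left(T,J \right)} = -6$ ($S{\left(T,J \right)} = -2 - 4 = -6$)
$w = \frac{1}{2}$ ($w = \frac{1}{\left(-1 - 1\right) + 4} = \frac{1}{-2 + 4} = \frac{1}{2} \approx 0.5$)
$d{\left(H \right)} = \frac{27}{2}$ ($d{\left(H \right)} = 8 - \left(\frac{1}{2} - 6\right) = 8 - - \frac{11}{2} = 8 + \frac{11}{2} = \frac{27}{2}$)
$\left(S{\left(-6,7 \right)} - 3\right) d{\left(U{\left(0 \right)} \right)} = \left(-6 - 3\right) \frac{27}{2} = \left(-9\right) \frac{27}{2} = - \frac{243}{2}$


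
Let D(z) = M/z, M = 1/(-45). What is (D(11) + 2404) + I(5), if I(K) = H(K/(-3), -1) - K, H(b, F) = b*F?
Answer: 1188329/495 ≈ 2400.7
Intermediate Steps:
H(b, F) = F*b
M = -1/45 ≈ -0.022222
I(K) = -2*K/3 (I(K) = -K/(-3) - K = -K*(-1)/3 - K = -(-1)*K/3 - K = K/3 - K = -2*K/3)
D(z) = -1/(45*z)
(D(11) + 2404) + I(5) = (-1/45/11 + 2404) - ⅔*5 = (-1/45*1/11 + 2404) - 10/3 = (-1/495 + 2404) - 10/3 = 1189979/495 - 10/3 = 1188329/495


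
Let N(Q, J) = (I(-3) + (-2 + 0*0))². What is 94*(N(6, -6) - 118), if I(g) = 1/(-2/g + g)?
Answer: -516342/49 ≈ -10538.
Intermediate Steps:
I(g) = 1/(g - 2/g)
N(Q, J) = 289/49 (N(Q, J) = (-3/(-2 + (-3)²) + (-2 + 0*0))² = (-3/(-2 + 9) + (-2 + 0))² = (-3/7 - 2)² = (-17/7)² = 289/49)
94*(N(6, -6) - 118) = 94*(289/49 - 118) = 94*(-5493/49) = -516342/49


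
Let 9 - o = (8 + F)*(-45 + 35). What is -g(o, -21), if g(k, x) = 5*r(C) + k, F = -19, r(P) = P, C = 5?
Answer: 76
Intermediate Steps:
o = -101 (o = 9 - (8 - 19)*(-45 + 35) = 9 - (-11)*(-10) = 9 - 1*110 = 9 - 110 = -101)
g(k, x) = 25 + k (g(k, x) = 5*5 + k = 25 + k)
-g(o, -21) = -(25 - 101) = -1*(-76) = 76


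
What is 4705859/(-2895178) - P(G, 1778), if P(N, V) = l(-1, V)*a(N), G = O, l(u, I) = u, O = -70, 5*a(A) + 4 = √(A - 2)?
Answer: -35110007/14475890 + 6*I*√2/5 ≈ -2.4254 + 1.6971*I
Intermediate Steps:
a(A) = -⅘ + √(-2 + A)/5 (a(A) = -⅘ + √(A - 2)/5 = -⅘ + √(-2 + A)/5)
G = -70
P(N, V) = ⅘ - √(-2 + N)/5 (P(N, V) = -(-⅘ + √(-2 + N)/5) = ⅘ - √(-2 + N)/5)
4705859/(-2895178) - P(G, 1778) = 4705859/(-2895178) - (⅘ - √(-2 - 70)/5) = 4705859*(-1/2895178) - (⅘ - 6*I*√2/5) = -4705859/2895178 - (⅘ - 6*I*√2/5) = -4705859/2895178 + (-⅘ + 6*I*√2/5) = -35110007/14475890 + 6*I*√2/5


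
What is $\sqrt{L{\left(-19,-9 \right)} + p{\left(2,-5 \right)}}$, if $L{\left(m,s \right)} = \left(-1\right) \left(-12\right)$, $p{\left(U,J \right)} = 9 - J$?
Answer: $\sqrt{26} \approx 5.099$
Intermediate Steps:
$L{\left(m,s \right)} = 12$
$\sqrt{L{\left(-19,-9 \right)} + p{\left(2,-5 \right)}} = \sqrt{12 + \left(9 - -5\right)} = \sqrt{12 + \left(9 + 5\right)} = \sqrt{12 + 14} = \sqrt{26}$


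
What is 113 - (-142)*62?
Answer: 8917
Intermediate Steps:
113 - (-142)*62 = 113 - 142*(-62) = 113 + 8804 = 8917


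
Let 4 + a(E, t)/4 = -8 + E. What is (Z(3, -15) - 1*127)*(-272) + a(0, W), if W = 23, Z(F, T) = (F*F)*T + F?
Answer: 70400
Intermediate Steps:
Z(F, T) = F + T*F² (Z(F, T) = F²*T + F = T*F² + F = F + T*F²)
a(E, t) = -48 + 4*E (a(E, t) = -16 + 4*(-8 + E) = -16 + (-32 + 4*E) = -48 + 4*E)
(Z(3, -15) - 1*127)*(-272) + a(0, W) = (3*(1 + 3*(-15)) - 1*127)*(-272) + (-48 + 4*0) = (3*(1 - 45) - 127)*(-272) + (-48 + 0) = (3*(-44) - 127)*(-272) - 48 = (-132 - 127)*(-272) - 48 = -259*(-272) - 48 = 70448 - 48 = 70400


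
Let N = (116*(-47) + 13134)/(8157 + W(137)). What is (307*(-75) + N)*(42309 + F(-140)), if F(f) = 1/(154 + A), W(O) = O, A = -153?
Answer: -4039794086540/4147 ≈ -9.7415e+8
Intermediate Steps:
N = 3841/4147 (N = (116*(-47) + 13134)/(8157 + 137) = (-5452 + 13134)/8294 = 7682*(1/8294) = 3841/4147 ≈ 0.92621)
F(f) = 1 (F(f) = 1/(154 - 153) = 1/1 = 1)
(307*(-75) + N)*(42309 + F(-140)) = (307*(-75) + 3841/4147)*(42309 + 1) = (-23025 + 3841/4147)*42310 = -95480834/4147*42310 = -4039794086540/4147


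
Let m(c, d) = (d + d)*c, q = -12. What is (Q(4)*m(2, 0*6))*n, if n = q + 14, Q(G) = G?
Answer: 0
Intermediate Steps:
m(c, d) = 2*c*d (m(c, d) = (2*d)*c = 2*c*d)
n = 2 (n = -12 + 14 = 2)
(Q(4)*m(2, 0*6))*n = (4*(2*2*(0*6)))*2 = (4*(2*2*0))*2 = (4*0)*2 = 0*2 = 0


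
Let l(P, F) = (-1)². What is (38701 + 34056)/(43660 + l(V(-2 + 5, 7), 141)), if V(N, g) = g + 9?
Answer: 72757/43661 ≈ 1.6664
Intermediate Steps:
V(N, g) = 9 + g
l(P, F) = 1
(38701 + 34056)/(43660 + l(V(-2 + 5, 7), 141)) = (38701 + 34056)/(43660 + 1) = 72757/43661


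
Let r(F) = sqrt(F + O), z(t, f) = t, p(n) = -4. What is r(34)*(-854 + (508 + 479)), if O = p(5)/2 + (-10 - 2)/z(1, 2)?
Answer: 266*sqrt(5) ≈ 594.79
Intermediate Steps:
O = -14 (O = -4/2 + (-10 - 2)/1 = -4*1/2 - 12*1 = -2 - 12 = -14)
r(F) = sqrt(-14 + F) (r(F) = sqrt(F - 14) = sqrt(-14 + F))
r(34)*(-854 + (508 + 479)) = sqrt(-14 + 34)*(-854 + (508 + 479)) = sqrt(20)*(-854 + 987) = (2*sqrt(5))*133 = 266*sqrt(5)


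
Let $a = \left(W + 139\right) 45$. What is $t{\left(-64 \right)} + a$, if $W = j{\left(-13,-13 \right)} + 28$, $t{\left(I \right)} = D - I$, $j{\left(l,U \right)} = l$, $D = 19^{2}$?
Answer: $7355$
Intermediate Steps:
$D = 361$
$t{\left(I \right)} = 361 - I$
$W = 15$ ($W = -13 + 28 = 15$)
$a = 6930$ ($a = \left(15 + 139\right) 45 = 154 \cdot 45 = 6930$)
$t{\left(-64 \right)} + a = \left(361 - -64\right) + 6930 = \left(361 + 64\right) + 6930 = 425 + 6930 = 7355$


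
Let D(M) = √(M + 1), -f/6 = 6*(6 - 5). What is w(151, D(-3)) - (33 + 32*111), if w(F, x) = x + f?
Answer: -3621 + I*√2 ≈ -3621.0 + 1.4142*I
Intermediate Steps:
f = -36 (f = -36*(6 - 5) = -36 ≈ -36.000)
D(M) = √(1 + M)
w(F, x) = -36 + x (w(F, x) = x - 36 = -36 + x)
w(151, D(-3)) - (33 + 32*111) = (-36 + √(1 - 3)) - (33 + 32*111) = (-36 + √(-2)) - (33 + 3552) = (-36 + I*√2) - 1*3585 = (-36 + I*√2) - 3585 = -3621 + I*√2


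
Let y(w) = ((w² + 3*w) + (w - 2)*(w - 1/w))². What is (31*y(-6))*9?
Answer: 1166716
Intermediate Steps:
y(w) = (w² + 3*w + (-2 + w)*(w - 1/w))² (y(w) = ((w² + 3*w) + (-2 + w)*(w - 1/w))² = (w² + 3*w + (-2 + w)*(w - 1/w))²)
(31*y(-6))*9 = (31*((2 + (-6)² - 1*(-6) + 2*(-6)³)²/(-6)²))*9 = (31*((2 + 36 + 6 + 2*(-216))²/36))*9 = (31*((2 + 36 + 6 - 432)²/36))*9 = (31*((1/36)*(-388)²))*9 = (31*((1/36)*150544))*9 = (31*(37636/9))*9 = (1166716/9)*9 = 1166716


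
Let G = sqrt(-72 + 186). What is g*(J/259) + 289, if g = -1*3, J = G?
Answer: 289 - 3*sqrt(114)/259 ≈ 288.88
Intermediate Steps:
G = sqrt(114) ≈ 10.677
J = sqrt(114) ≈ 10.677
g = -3
g*(J/259) + 289 = -3*sqrt(114)/259 + 289 = 289 - 3*sqrt(114)/259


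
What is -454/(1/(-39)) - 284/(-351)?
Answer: 6215090/351 ≈ 17707.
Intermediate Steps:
-454/(1/(-39)) - 284/(-351) = -454/(-1/39) - 284*(-1/351) = -454*(-39) + 284/351 = 17706 + 284/351 = 6215090/351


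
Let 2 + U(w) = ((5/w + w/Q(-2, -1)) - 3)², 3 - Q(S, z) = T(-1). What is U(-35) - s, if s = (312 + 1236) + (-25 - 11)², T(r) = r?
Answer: -2120375/784 ≈ -2704.6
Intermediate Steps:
Q(S, z) = 4 (Q(S, z) = 3 - 1*(-1) = 3 + 1 = 4)
U(w) = -2 + (-3 + 5/w + w/4)² (U(w) = -2 + ((5/w + w/4) - 3)² = -2 + (-3 + 5/w + w/4)²)
s = 2844 (s = 1548 + (-36)² = 1548 + 1296 = 2844)
U(-35) - s = (-2 + (1/16)*(20 + (-35)² - 12*(-35))²/(-35)²) - 1*2844 = (-2 + (1/16)*(1/1225)*(20 + 1225 + 420)²) - 2844 = (-2 + (1/16)*(1/1225)*1665²) - 2844 = (-2 + (1/16)*(1/1225)*2772225) - 2844 = (-2 + 110889/784) - 2844 = 109321/784 - 2844 = -2120375/784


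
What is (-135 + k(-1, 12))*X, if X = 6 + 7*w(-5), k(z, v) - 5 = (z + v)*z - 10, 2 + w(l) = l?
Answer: 6493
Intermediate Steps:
w(l) = -2 + l
k(z, v) = -5 + z*(v + z) (k(z, v) = 5 + ((z + v)*z - 10) = 5 + ((v + z)*z - 10) = 5 + (z*(v + z) - 10) = 5 + (-10 + z*(v + z)) = -5 + z*(v + z))
X = -43 (X = 6 + 7*(-2 - 5) = 6 + 7*(-7) = 6 - 49 = -43)
(-135 + k(-1, 12))*X = (-135 + (-5 + (-1)**2 + 12*(-1)))*(-43) = (-135 + (-5 + 1 - 12))*(-43) = (-135 - 16)*(-43) = -151*(-43) = 6493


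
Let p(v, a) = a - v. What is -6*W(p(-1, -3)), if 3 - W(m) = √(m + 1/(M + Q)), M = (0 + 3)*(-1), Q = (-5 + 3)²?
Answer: -18 + 6*I ≈ -18.0 + 6.0*I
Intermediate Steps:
Q = 4 (Q = (-2)² = 4)
M = -3 (M = 3*(-1) = -3)
W(m) = 3 - √(1 + m) (W(m) = 3 - √(m + 1/(-3 + 4)) = 3 - √(m + 1/1) = 3 - √(m + 1) = 3 - √(1 + m))
-6*W(p(-1, -3)) = -6*(3 - √(1 + (-3 - 1*(-1)))) = -6*(3 - √(1 + (-3 + 1))) = -6*(3 - √(1 - 2)) = -6*(3 - √(-1)) = -6*(3 - I) = -18 + 6*I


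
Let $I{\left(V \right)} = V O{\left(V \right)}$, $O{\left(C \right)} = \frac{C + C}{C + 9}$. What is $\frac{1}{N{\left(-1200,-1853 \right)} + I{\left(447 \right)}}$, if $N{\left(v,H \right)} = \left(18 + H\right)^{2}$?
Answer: $\frac{76}{255975703} \approx 2.969 \cdot 10^{-7}$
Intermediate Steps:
$O{\left(C \right)} = \frac{2 C}{9 + C}$
$I{\left(V \right)} = \frac{2 V^{2}}{9 + V}$ ($I{\left(V \right)} = V \frac{2 V}{9 + V} = \frac{2 V^{2}}{9 + V}$)
$\frac{1}{N{\left(-1200,-1853 \right)} + I{\left(447 \right)}} = \frac{1}{\left(18 - 1853\right)^{2} + \frac{2 \cdot 447^{2}}{9 + 447}} = \frac{1}{\left(-1835\right)^{2} + 2 \cdot 199809 \cdot \frac{1}{456}} = \frac{1}{3367225 + 2 \cdot 199809 \cdot \frac{1}{456}} = \frac{1}{3367225 + \frac{66603}{76}} = \frac{1}{\frac{255975703}{76}} = \frac{76}{255975703}$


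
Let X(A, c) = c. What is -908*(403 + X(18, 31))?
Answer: -394072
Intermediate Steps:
-908*(403 + X(18, 31)) = -908*(403 + 31) = -908*434 = -394072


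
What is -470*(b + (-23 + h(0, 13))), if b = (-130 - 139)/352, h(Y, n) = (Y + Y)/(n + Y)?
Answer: 1965775/176 ≈ 11169.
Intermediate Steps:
h(Y, n) = 2*Y/(Y + n) (h(Y, n) = (2*Y)/(Y + n) = 2*Y/(Y + n))
b = -269/352 (b = -269*1/352 = -269/352 ≈ -0.76420)
-470*(b + (-23 + h(0, 13))) = -470*(-269/352 + (-23 + 2*0/(0 + 13))) = -470*(-269/352 + (-23 + 2*0/13)) = -470*(-269/352 + (-23 + 2*0*(1/13))) = -470*(-269/352 + (-23 + 0)) = -470*(-269/352 - 23) = -470*(-8365/352) = 1965775/176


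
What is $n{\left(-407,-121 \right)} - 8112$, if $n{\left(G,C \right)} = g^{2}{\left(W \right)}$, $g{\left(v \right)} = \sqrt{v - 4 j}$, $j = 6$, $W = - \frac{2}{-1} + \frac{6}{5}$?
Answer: $- \frac{40664}{5} \approx -8132.8$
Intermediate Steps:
$W = \frac{16}{5}$ ($W = \left(-2\right) \left(-1\right) + 6 \cdot \frac{1}{5} = 2 + \frac{6}{5} = \frac{16}{5} \approx 3.2$)
$g{\left(v \right)} = \sqrt{-24 + v}$ ($g{\left(v \right)} = \sqrt{v - 24} = \sqrt{-24 + v}$)
$n{\left(G,C \right)} = - \frac{104}{5}$ ($n{\left(G,C \right)} = \left(\sqrt{-24 + \frac{16}{5}}\right)^{2} = \left(\sqrt{- \frac{104}{5}}\right)^{2} = \left(\frac{2 i \sqrt{130}}{5}\right)^{2} = - \frac{104}{5}$)
$n{\left(-407,-121 \right)} - 8112 = - \frac{104}{5} - 8112 = - \frac{40664}{5}$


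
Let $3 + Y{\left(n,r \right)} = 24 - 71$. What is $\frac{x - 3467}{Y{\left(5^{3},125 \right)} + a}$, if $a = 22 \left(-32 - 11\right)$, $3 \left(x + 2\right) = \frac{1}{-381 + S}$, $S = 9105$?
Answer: $\frac{90790667}{26067312} \approx 3.4829$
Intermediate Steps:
$x = - \frac{52343}{26172}$ ($x = -2 + \frac{1}{3 \left(-381 + 9105\right)} = -2 + \frac{1}{3 \cdot 8724} = -2 + \frac{1}{3} \cdot \frac{1}{8724} = -2 + \frac{1}{26172} = - \frac{52343}{26172} \approx -2.0$)
$a = -946$ ($a = 22 \left(-43\right) = -946$)
$Y{\left(n,r \right)} = -50$ ($Y{\left(n,r \right)} = -3 + \left(24 - 71\right) = -3 - 47 = -50$)
$\frac{x - 3467}{Y{\left(5^{3},125 \right)} + a} = \frac{- \frac{52343}{26172} - 3467}{-50 - 946} = - \frac{90790667}{26172 \left(-996\right)} = \left(- \frac{90790667}{26172}\right) \left(- \frac{1}{996}\right) = \frac{90790667}{26067312}$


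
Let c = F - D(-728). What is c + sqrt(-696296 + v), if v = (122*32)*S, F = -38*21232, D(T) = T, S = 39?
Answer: -806088 + 2*I*sqrt(136010) ≈ -8.0609e+5 + 737.59*I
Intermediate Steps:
F = -806816
v = 152256 (v = (122*32)*39 = 3904*39 = 152256)
c = -806088 (c = -806816 - 1*(-728) = -806816 + 728 = -806088)
c + sqrt(-696296 + v) = -806088 + sqrt(-696296 + 152256) = -806088 + sqrt(-544040) = -806088 + 2*I*sqrt(136010)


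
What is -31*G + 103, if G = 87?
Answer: -2594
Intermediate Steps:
-31*G + 103 = -31*87 + 103 = -2697 + 103 = -2594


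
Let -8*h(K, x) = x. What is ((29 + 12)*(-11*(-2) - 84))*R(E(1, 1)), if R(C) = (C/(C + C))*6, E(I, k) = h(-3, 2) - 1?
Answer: -7626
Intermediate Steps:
h(K, x) = -x/8
E(I, k) = -5/4 (E(I, k) = -⅛*2 - 1 = -¼ - 1 = -5/4)
R(C) = 3 (R(C) = (C/((2*C)))*6 = ((1/(2*C))*C)*6 = (½)*6 = 3)
((29 + 12)*(-11*(-2) - 84))*R(E(1, 1)) = ((29 + 12)*(-11*(-2) - 84))*3 = (41*(22 - 84))*3 = (41*(-62))*3 = -2542*3 = -7626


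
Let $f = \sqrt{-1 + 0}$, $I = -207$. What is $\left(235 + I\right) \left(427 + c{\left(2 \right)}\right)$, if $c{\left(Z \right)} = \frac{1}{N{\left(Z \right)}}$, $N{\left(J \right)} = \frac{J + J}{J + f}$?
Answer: $11970 + 7 i \approx 11970.0 + 7.0 i$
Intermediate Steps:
$f = i$ ($f = \sqrt{-1} = i \approx 1.0 i$)
$N{\left(J \right)} = \frac{2 J}{i + J}$ ($N{\left(J \right)} = \frac{J + J}{J + i} = \frac{2 J}{i + J}$)
$c{\left(Z \right)} = \frac{i + Z}{2 Z}$ ($c{\left(Z \right)} = \frac{1}{2 Z \frac{1}{i + Z}} = \frac{i + Z}{2 Z}$)
$\left(235 + I\right) \left(427 + c{\left(2 \right)}\right) = \left(235 - 207\right) \left(427 + \frac{i + 2}{2 \cdot 2}\right) = 28 \left(427 + \frac{1}{2} \cdot \frac{1}{2} \left(2 + i\right)\right) = 28 \left(427 + \left(\frac{1}{2} + \frac{i}{4}\right)\right) = 28 \left(\frac{855}{2} + \frac{i}{4}\right) = 11970 + 7 i$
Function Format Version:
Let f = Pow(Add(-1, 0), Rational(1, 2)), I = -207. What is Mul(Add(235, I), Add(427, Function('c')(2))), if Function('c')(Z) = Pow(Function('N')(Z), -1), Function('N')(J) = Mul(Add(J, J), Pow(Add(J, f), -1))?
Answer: Add(11970, Mul(7, I)) ≈ Add(11970., Mul(7.0000, I))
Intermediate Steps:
f = I (f = Pow(-1, Rational(1, 2)) = I ≈ Mul(1.0000, I))
Function('N')(J) = Mul(2, J, Pow(Add(I, J), -1)) (Function('N')(J) = Mul(Add(J, J), Pow(Add(J, I), -1)) = Mul(Mul(2, J), Pow(Add(I, J), -1)) = Mul(2, J, Pow(Add(I, J), -1)))
Function('c')(Z) = Mul(Rational(1, 2), Pow(Z, -1), Add(I, Z)) (Function('c')(Z) = Pow(Mul(2, Z, Pow(Add(I, Z), -1)), -1) = Mul(Rational(1, 2), Pow(Z, -1), Add(I, Z)))
Mul(Add(235, I), Add(427, Function('c')(2))) = Mul(Add(235, -207), Add(427, Mul(Rational(1, 2), Pow(2, -1), Add(I, 2)))) = Mul(28, Add(427, Mul(Rational(1, 2), Rational(1, 2), Add(2, I)))) = Mul(28, Add(427, Add(Rational(1, 2), Mul(Rational(1, 4), I)))) = Mul(28, Add(Rational(855, 2), Mul(Rational(1, 4), I))) = Add(11970, Mul(7, I))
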